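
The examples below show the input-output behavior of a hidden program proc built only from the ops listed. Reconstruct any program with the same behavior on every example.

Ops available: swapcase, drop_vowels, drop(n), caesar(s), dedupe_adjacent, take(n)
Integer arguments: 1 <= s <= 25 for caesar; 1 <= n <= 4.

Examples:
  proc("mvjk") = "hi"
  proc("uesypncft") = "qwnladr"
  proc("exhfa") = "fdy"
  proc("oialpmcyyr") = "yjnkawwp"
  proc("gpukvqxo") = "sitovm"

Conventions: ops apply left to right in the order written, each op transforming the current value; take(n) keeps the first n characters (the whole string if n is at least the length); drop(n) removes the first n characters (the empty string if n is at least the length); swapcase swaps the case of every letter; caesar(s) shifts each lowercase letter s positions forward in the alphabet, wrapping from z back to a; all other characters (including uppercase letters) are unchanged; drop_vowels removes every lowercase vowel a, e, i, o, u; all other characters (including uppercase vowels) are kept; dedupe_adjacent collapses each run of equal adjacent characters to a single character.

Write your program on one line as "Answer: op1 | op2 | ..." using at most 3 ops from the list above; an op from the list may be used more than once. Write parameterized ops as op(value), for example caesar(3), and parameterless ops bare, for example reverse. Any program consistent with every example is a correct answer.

drop(1) | caesar(24) | drop(1)

Check, running the answer program on each example:
  "mvjk" -> "vjk" -> "thi" -> "hi"
  "uesypncft" -> "esypncft" -> "cqwnladr" -> "qwnladr"
  "exhfa" -> "xhfa" -> "vfdy" -> "fdy"
  "oialpmcyyr" -> "ialpmcyyr" -> "gyjnkawwp" -> "yjnkawwp"
  "gpukvqxo" -> "pukvqxo" -> "nsitovm" -> "sitovm"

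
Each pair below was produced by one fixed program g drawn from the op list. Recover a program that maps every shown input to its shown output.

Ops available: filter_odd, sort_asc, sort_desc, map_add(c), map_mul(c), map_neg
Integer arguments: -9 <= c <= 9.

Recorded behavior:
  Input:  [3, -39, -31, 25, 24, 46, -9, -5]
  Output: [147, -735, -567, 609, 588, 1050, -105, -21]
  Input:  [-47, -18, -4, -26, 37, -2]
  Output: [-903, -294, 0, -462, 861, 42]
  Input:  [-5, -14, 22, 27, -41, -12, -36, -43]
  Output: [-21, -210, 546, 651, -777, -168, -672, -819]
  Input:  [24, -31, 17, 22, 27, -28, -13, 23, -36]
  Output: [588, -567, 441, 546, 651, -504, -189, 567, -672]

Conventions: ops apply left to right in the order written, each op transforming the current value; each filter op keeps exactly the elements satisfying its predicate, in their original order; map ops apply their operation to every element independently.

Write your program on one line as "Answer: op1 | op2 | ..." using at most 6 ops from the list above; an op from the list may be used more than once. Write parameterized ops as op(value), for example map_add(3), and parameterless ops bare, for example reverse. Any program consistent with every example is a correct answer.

map_neg | map_add(-4) | map_mul(3) | map_neg | map_mul(7)

Check, running the answer program on each example:
  [3, -39, -31, 25, 24, 46, -9, -5] -> [-3, 39, 31, -25, -24, -46, 9, 5] -> [-7, 35, 27, -29, -28, -50, 5, 1] -> [-21, 105, 81, -87, -84, -150, 15, 3] -> [21, -105, -81, 87, 84, 150, -15, -3] -> [147, -735, -567, 609, 588, 1050, -105, -21]
  [-47, -18, -4, -26, 37, -2] -> [47, 18, 4, 26, -37, 2] -> [43, 14, 0, 22, -41, -2] -> [129, 42, 0, 66, -123, -6] -> [-129, -42, 0, -66, 123, 6] -> [-903, -294, 0, -462, 861, 42]
  [-5, -14, 22, 27, -41, -12, -36, -43] -> [5, 14, -22, -27, 41, 12, 36, 43] -> [1, 10, -26, -31, 37, 8, 32, 39] -> [3, 30, -78, -93, 111, 24, 96, 117] -> [-3, -30, 78, 93, -111, -24, -96, -117] -> [-21, -210, 546, 651, -777, -168, -672, -819]
  [24, -31, 17, 22, 27, -28, -13, 23, -36] -> [-24, 31, -17, -22, -27, 28, 13, -23, 36] -> [-28, 27, -21, -26, -31, 24, 9, -27, 32] -> [-84, 81, -63, -78, -93, 72, 27, -81, 96] -> [84, -81, 63, 78, 93, -72, -27, 81, -96] -> [588, -567, 441, 546, 651, -504, -189, 567, -672]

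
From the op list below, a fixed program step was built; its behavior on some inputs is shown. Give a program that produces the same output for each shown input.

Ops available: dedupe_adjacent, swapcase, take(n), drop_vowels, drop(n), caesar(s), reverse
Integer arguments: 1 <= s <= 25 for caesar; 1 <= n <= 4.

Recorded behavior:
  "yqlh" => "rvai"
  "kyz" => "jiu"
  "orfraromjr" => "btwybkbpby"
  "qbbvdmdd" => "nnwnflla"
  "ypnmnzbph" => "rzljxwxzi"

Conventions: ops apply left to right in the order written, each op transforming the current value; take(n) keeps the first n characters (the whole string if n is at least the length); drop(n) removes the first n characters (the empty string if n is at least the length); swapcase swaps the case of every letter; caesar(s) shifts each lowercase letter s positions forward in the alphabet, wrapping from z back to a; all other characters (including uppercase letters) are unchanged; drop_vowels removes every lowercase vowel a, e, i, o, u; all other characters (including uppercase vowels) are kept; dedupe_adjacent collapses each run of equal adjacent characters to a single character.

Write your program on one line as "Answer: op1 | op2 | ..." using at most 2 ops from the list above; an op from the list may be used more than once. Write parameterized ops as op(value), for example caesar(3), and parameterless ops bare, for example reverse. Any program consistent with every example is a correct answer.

caesar(10) | reverse

Check, running the answer program on each example:
  "yqlh" -> "iavr" -> "rvai"
  "kyz" -> "uij" -> "jiu"
  "orfraromjr" -> "ybpbkbywtb" -> "btwybkbpby"
  "qbbvdmdd" -> "allfnwnn" -> "nnwnflla"
  "ypnmnzbph" -> "izxwxjlzr" -> "rzljxwxzi"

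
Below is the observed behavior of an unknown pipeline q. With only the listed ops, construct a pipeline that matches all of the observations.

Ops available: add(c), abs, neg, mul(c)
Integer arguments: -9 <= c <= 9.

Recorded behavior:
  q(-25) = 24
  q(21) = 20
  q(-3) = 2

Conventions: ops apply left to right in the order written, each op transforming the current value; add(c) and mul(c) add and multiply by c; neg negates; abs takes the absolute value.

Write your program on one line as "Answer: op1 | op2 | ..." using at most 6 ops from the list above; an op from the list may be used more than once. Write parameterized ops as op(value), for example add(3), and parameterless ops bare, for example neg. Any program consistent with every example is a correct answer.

abs | neg | add(3) | add(-2) | abs

Check, running the answer program on each example:
  -25 -> 25 -> -25 -> -22 -> -24 -> 24
  21 -> 21 -> -21 -> -18 -> -20 -> 20
  -3 -> 3 -> -3 -> 0 -> -2 -> 2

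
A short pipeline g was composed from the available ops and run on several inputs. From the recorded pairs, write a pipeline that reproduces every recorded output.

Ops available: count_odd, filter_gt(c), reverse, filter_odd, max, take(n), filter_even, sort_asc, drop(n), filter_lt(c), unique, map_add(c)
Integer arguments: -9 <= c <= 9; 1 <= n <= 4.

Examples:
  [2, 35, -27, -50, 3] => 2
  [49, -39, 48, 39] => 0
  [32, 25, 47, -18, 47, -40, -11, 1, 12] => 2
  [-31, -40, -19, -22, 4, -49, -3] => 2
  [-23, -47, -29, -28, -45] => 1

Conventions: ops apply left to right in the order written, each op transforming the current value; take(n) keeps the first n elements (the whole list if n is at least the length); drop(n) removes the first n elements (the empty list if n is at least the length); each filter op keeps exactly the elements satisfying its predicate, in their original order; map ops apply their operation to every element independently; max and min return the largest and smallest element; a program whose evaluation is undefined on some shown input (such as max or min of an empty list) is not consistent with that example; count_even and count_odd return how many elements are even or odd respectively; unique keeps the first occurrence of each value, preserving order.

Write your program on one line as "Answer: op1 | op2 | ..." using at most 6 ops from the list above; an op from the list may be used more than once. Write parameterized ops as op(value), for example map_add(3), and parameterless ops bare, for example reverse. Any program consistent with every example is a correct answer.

map_add(-5) | filter_lt(-1) | sort_asc | reverse | count_odd

Check, running the answer program on each example:
  [2, 35, -27, -50, 3] -> [-3, 30, -32, -55, -2] -> [-3, -32, -55, -2] -> [-55, -32, -3, -2] -> [-2, -3, -32, -55] -> 2
  [49, -39, 48, 39] -> [44, -44, 43, 34] -> [-44] -> [-44] -> [-44] -> 0
  [32, 25, 47, -18, 47, -40, -11, 1, 12] -> [27, 20, 42, -23, 42, -45, -16, -4, 7] -> [-23, -45, -16, -4] -> [-45, -23, -16, -4] -> [-4, -16, -23, -45] -> 2
  [-31, -40, -19, -22, 4, -49, -3] -> [-36, -45, -24, -27, -1, -54, -8] -> [-36, -45, -24, -27, -54, -8] -> [-54, -45, -36, -27, -24, -8] -> [-8, -24, -27, -36, -45, -54] -> 2
  [-23, -47, -29, -28, -45] -> [-28, -52, -34, -33, -50] -> [-28, -52, -34, -33, -50] -> [-52, -50, -34, -33, -28] -> [-28, -33, -34, -50, -52] -> 1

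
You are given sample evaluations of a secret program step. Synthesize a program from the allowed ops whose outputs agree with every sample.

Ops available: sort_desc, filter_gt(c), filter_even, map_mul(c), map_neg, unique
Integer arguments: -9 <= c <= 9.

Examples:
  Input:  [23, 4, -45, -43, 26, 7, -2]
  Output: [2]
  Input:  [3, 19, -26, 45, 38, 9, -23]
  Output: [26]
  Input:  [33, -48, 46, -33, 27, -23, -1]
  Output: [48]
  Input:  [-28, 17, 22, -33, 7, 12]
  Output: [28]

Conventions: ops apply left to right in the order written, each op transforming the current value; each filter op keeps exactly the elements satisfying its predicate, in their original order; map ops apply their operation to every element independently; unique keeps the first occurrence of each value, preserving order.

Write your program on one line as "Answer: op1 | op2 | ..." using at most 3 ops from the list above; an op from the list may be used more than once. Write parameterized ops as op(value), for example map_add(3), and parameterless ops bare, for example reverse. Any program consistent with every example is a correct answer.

map_neg | filter_even | filter_gt(-2)

Check, running the answer program on each example:
  [23, 4, -45, -43, 26, 7, -2] -> [-23, -4, 45, 43, -26, -7, 2] -> [-4, -26, 2] -> [2]
  [3, 19, -26, 45, 38, 9, -23] -> [-3, -19, 26, -45, -38, -9, 23] -> [26, -38] -> [26]
  [33, -48, 46, -33, 27, -23, -1] -> [-33, 48, -46, 33, -27, 23, 1] -> [48, -46] -> [48]
  [-28, 17, 22, -33, 7, 12] -> [28, -17, -22, 33, -7, -12] -> [28, -22, -12] -> [28]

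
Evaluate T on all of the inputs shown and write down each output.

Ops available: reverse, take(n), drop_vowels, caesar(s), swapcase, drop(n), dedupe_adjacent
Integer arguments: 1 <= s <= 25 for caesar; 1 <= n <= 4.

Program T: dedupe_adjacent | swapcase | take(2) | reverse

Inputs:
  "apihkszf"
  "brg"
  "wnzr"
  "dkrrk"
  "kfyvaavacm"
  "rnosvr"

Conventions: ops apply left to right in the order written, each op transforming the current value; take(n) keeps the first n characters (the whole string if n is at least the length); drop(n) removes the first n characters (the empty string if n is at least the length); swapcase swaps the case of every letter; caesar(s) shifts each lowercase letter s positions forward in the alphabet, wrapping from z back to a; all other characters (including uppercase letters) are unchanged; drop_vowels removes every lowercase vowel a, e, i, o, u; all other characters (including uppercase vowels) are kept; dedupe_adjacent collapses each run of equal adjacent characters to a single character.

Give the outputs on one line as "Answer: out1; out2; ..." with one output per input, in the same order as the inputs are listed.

Execution, op by op:
  "apihkszf" -> "apihkszf" -> "APIHKSZF" -> "AP" -> "PA"
  "brg" -> "brg" -> "BRG" -> "BR" -> "RB"
  "wnzr" -> "wnzr" -> "WNZR" -> "WN" -> "NW"
  "dkrrk" -> "dkrk" -> "DKRK" -> "DK" -> "KD"
  "kfyvaavacm" -> "kfyvavacm" -> "KFYVAVACM" -> "KF" -> "FK"
  "rnosvr" -> "rnosvr" -> "RNOSVR" -> "RN" -> "NR"

"PA"; "RB"; "NW"; "KD"; "FK"; "NR"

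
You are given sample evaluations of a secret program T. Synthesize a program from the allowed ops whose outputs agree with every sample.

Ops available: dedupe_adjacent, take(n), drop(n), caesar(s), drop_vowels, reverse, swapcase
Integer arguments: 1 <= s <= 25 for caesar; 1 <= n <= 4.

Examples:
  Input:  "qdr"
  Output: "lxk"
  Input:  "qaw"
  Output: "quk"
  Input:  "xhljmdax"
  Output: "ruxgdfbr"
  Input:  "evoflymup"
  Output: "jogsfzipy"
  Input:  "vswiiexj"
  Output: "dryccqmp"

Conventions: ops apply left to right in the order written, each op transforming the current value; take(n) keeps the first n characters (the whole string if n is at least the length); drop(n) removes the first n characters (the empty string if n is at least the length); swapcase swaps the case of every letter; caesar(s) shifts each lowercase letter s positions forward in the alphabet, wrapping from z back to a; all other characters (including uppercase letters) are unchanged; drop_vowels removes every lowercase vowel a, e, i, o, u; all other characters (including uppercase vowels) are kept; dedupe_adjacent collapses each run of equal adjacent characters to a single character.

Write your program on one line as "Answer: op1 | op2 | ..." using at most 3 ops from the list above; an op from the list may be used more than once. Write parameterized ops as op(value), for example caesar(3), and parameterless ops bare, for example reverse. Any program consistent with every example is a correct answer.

caesar(4) | caesar(16) | reverse

Check, running the answer program on each example:
  "qdr" -> "uhv" -> "kxl" -> "lxk"
  "qaw" -> "uea" -> "kuq" -> "quk"
  "xhljmdax" -> "blpnqheb" -> "rbfdgxur" -> "ruxgdfbr"
  "evoflymup" -> "izsjpcqyt" -> "ypizfsgoj" -> "jogsfzipy"
  "vswiiexj" -> "zwammibn" -> "pmqccyrd" -> "dryccqmp"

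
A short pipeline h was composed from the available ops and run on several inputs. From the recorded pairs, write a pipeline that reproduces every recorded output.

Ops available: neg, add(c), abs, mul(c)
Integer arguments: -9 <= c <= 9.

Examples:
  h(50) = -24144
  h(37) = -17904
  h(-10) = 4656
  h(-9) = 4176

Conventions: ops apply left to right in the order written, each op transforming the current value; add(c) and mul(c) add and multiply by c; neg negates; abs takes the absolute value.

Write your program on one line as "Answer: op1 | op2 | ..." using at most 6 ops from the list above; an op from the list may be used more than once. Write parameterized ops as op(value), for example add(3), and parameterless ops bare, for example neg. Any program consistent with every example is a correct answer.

mul(-5) | mul(-4) | add(6) | mul(-8) | mul(3)

Check, running the answer program on each example:
  50 -> -250 -> 1000 -> 1006 -> -8048 -> -24144
  37 -> -185 -> 740 -> 746 -> -5968 -> -17904
  -10 -> 50 -> -200 -> -194 -> 1552 -> 4656
  -9 -> 45 -> -180 -> -174 -> 1392 -> 4176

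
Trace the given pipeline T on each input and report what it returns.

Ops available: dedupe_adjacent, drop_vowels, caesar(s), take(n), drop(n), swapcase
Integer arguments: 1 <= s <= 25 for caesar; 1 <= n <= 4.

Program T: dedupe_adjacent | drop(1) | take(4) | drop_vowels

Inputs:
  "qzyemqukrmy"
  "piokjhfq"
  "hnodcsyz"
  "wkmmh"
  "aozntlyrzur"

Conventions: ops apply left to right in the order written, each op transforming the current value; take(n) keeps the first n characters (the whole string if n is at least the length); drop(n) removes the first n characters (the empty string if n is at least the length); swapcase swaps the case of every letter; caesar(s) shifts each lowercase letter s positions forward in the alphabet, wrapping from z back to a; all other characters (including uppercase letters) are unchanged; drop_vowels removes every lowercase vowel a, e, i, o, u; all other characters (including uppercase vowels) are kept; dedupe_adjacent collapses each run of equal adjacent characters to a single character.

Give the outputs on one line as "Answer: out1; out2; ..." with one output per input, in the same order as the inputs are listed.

Execution, op by op:
  "qzyemqukrmy" -> "qzyemqukrmy" -> "zyemqukrmy" -> "zyem" -> "zym"
  "piokjhfq" -> "piokjhfq" -> "iokjhfq" -> "iokj" -> "kj"
  "hnodcsyz" -> "hnodcsyz" -> "nodcsyz" -> "nodc" -> "ndc"
  "wkmmh" -> "wkmh" -> "kmh" -> "kmh" -> "kmh"
  "aozntlyrzur" -> "aozntlyrzur" -> "ozntlyrzur" -> "oznt" -> "znt"

"zym"; "kj"; "ndc"; "kmh"; "znt"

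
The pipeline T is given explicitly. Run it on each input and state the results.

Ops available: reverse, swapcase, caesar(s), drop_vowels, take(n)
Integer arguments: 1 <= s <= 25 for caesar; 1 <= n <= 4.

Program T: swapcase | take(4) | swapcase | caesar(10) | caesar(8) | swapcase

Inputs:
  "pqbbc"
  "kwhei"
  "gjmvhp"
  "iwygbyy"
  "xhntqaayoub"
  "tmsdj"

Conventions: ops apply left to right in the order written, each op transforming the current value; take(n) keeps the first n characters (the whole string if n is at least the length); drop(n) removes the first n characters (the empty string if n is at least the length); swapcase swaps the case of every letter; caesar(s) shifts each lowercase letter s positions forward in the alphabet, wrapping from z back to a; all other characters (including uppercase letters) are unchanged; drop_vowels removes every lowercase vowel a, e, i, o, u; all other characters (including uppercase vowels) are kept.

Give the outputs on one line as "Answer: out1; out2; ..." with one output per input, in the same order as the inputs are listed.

"HITT"; "COZW"; "YBEN"; "AOQY"; "PZFL"; "LEKV"

Execution, op by op:
  "pqbbc" -> "PQBBC" -> "PQBB" -> "pqbb" -> "zall" -> "hitt" -> "HITT"
  "kwhei" -> "KWHEI" -> "KWHE" -> "kwhe" -> "ugro" -> "cozw" -> "COZW"
  "gjmvhp" -> "GJMVHP" -> "GJMV" -> "gjmv" -> "qtwf" -> "yben" -> "YBEN"
  "iwygbyy" -> "IWYGBYY" -> "IWYG" -> "iwyg" -> "sgiq" -> "aoqy" -> "AOQY"
  "xhntqaayoub" -> "XHNTQAAYOUB" -> "XHNT" -> "xhnt" -> "hrxd" -> "pzfl" -> "PZFL"
  "tmsdj" -> "TMSDJ" -> "TMSD" -> "tmsd" -> "dwcn" -> "lekv" -> "LEKV"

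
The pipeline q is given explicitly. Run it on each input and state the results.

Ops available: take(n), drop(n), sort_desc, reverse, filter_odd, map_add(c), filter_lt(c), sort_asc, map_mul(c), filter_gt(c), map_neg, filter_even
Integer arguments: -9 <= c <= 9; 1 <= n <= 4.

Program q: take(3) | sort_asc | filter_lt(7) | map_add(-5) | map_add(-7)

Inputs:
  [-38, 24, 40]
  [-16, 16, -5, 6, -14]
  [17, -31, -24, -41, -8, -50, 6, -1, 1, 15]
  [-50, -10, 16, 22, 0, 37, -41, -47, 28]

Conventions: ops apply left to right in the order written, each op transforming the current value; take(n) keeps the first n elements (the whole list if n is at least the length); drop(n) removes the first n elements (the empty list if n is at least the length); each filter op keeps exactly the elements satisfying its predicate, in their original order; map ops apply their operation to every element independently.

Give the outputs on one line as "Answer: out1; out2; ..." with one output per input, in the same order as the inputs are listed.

[-50]; [-28, -17]; [-43, -36]; [-62, -22]

Execution, op by op:
  [-38, 24, 40] -> [-38, 24, 40] -> [-38, 24, 40] -> [-38] -> [-43] -> [-50]
  [-16, 16, -5, 6, -14] -> [-16, 16, -5] -> [-16, -5, 16] -> [-16, -5] -> [-21, -10] -> [-28, -17]
  [17, -31, -24, -41, -8, -50, 6, -1, 1, 15] -> [17, -31, -24] -> [-31, -24, 17] -> [-31, -24] -> [-36, -29] -> [-43, -36]
  [-50, -10, 16, 22, 0, 37, -41, -47, 28] -> [-50, -10, 16] -> [-50, -10, 16] -> [-50, -10] -> [-55, -15] -> [-62, -22]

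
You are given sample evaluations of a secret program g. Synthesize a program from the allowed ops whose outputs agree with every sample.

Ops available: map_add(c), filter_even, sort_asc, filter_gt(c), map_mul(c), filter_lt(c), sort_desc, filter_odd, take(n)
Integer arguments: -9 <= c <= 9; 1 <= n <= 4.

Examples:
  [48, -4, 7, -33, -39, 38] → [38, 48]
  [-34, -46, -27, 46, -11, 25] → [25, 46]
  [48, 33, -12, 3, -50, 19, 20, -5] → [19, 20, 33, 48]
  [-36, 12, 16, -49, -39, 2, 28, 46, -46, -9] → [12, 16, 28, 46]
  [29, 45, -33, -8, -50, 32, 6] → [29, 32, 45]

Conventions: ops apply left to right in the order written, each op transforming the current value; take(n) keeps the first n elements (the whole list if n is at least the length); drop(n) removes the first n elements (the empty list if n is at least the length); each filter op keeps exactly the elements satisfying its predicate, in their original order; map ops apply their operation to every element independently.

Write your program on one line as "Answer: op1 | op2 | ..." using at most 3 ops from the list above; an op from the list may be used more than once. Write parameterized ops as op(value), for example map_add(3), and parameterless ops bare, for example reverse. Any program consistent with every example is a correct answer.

filter_gt(8) | sort_desc | sort_asc

Check, running the answer program on each example:
  [48, -4, 7, -33, -39, 38] -> [48, 38] -> [48, 38] -> [38, 48]
  [-34, -46, -27, 46, -11, 25] -> [46, 25] -> [46, 25] -> [25, 46]
  [48, 33, -12, 3, -50, 19, 20, -5] -> [48, 33, 19, 20] -> [48, 33, 20, 19] -> [19, 20, 33, 48]
  [-36, 12, 16, -49, -39, 2, 28, 46, -46, -9] -> [12, 16, 28, 46] -> [46, 28, 16, 12] -> [12, 16, 28, 46]
  [29, 45, -33, -8, -50, 32, 6] -> [29, 45, 32] -> [45, 32, 29] -> [29, 32, 45]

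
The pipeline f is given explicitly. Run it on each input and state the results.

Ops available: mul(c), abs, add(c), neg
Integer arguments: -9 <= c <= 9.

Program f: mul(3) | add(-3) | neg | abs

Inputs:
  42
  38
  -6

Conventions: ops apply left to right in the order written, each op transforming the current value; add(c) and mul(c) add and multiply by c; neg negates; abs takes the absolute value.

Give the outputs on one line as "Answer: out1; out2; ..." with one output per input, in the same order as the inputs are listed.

Execution, op by op:
  42 -> 126 -> 123 -> -123 -> 123
  38 -> 114 -> 111 -> -111 -> 111
  -6 -> -18 -> -21 -> 21 -> 21

123; 111; 21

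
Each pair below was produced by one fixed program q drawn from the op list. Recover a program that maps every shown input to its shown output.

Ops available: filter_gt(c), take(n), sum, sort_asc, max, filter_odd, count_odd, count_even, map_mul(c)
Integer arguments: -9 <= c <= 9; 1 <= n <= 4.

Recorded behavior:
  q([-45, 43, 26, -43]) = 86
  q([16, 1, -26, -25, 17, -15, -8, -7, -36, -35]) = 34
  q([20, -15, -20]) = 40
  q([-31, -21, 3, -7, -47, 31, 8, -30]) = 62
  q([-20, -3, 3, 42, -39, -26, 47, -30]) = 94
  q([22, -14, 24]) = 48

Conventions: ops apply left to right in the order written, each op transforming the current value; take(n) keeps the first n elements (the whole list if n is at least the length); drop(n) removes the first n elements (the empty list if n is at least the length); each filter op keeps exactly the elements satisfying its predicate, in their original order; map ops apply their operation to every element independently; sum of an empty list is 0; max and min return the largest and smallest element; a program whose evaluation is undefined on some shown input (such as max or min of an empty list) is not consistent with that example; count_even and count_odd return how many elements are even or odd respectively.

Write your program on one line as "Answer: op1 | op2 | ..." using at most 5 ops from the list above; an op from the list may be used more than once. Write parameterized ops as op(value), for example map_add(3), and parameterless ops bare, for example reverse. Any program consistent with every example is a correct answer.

map_mul(2) | filter_gt(6) | sort_asc | max

Check, running the answer program on each example:
  [-45, 43, 26, -43] -> [-90, 86, 52, -86] -> [86, 52] -> [52, 86] -> 86
  [16, 1, -26, -25, 17, -15, -8, -7, -36, -35] -> [32, 2, -52, -50, 34, -30, -16, -14, -72, -70] -> [32, 34] -> [32, 34] -> 34
  [20, -15, -20] -> [40, -30, -40] -> [40] -> [40] -> 40
  [-31, -21, 3, -7, -47, 31, 8, -30] -> [-62, -42, 6, -14, -94, 62, 16, -60] -> [62, 16] -> [16, 62] -> 62
  [-20, -3, 3, 42, -39, -26, 47, -30] -> [-40, -6, 6, 84, -78, -52, 94, -60] -> [84, 94] -> [84, 94] -> 94
  [22, -14, 24] -> [44, -28, 48] -> [44, 48] -> [44, 48] -> 48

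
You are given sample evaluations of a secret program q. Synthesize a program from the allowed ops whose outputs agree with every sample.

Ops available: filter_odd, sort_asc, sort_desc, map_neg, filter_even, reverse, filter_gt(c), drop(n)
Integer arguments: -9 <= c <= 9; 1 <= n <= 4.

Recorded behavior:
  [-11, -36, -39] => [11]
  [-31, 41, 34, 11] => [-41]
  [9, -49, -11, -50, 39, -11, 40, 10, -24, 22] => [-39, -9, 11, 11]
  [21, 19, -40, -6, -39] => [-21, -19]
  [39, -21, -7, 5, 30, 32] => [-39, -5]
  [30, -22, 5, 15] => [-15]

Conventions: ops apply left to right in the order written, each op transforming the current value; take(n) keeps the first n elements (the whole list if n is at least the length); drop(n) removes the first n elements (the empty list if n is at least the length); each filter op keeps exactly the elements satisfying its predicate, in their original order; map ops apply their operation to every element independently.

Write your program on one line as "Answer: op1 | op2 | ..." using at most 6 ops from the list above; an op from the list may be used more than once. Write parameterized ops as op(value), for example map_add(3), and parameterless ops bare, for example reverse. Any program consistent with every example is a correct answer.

reverse | sort_asc | drop(2) | reverse | map_neg | filter_odd

Check, running the answer program on each example:
  [-11, -36, -39] -> [-39, -36, -11] -> [-39, -36, -11] -> [-11] -> [-11] -> [11] -> [11]
  [-31, 41, 34, 11] -> [11, 34, 41, -31] -> [-31, 11, 34, 41] -> [34, 41] -> [41, 34] -> [-41, -34] -> [-41]
  [9, -49, -11, -50, 39, -11, 40, 10, -24, 22] -> [22, -24, 10, 40, -11, 39, -50, -11, -49, 9] -> [-50, -49, -24, -11, -11, 9, 10, 22, 39, 40] -> [-24, -11, -11, 9, 10, 22, 39, 40] -> [40, 39, 22, 10, 9, -11, -11, -24] -> [-40, -39, -22, -10, -9, 11, 11, 24] -> [-39, -9, 11, 11]
  [21, 19, -40, -6, -39] -> [-39, -6, -40, 19, 21] -> [-40, -39, -6, 19, 21] -> [-6, 19, 21] -> [21, 19, -6] -> [-21, -19, 6] -> [-21, -19]
  [39, -21, -7, 5, 30, 32] -> [32, 30, 5, -7, -21, 39] -> [-21, -7, 5, 30, 32, 39] -> [5, 30, 32, 39] -> [39, 32, 30, 5] -> [-39, -32, -30, -5] -> [-39, -5]
  [30, -22, 5, 15] -> [15, 5, -22, 30] -> [-22, 5, 15, 30] -> [15, 30] -> [30, 15] -> [-30, -15] -> [-15]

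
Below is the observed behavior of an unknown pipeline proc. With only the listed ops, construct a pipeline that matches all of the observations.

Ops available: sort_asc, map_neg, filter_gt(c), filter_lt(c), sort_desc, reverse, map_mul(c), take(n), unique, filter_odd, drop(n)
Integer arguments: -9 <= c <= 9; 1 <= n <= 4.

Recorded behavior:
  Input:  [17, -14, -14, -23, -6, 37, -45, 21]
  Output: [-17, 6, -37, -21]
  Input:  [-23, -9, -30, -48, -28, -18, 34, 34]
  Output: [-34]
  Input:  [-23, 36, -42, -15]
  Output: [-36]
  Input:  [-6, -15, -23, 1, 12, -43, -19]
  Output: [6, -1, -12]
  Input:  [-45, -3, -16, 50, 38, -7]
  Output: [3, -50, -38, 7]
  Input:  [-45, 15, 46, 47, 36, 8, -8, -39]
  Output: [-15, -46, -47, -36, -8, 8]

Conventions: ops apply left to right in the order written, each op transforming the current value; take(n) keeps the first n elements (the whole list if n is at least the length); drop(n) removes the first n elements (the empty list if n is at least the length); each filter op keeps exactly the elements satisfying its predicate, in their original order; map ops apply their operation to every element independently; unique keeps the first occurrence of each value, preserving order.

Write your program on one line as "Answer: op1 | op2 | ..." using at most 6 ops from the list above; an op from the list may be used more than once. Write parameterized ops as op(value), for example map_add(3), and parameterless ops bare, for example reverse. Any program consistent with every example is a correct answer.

reverse | filter_gt(-9) | reverse | unique | map_mul(-1)

Check, running the answer program on each example:
  [17, -14, -14, -23, -6, 37, -45, 21] -> [21, -45, 37, -6, -23, -14, -14, 17] -> [21, 37, -6, 17] -> [17, -6, 37, 21] -> [17, -6, 37, 21] -> [-17, 6, -37, -21]
  [-23, -9, -30, -48, -28, -18, 34, 34] -> [34, 34, -18, -28, -48, -30, -9, -23] -> [34, 34] -> [34, 34] -> [34] -> [-34]
  [-23, 36, -42, -15] -> [-15, -42, 36, -23] -> [36] -> [36] -> [36] -> [-36]
  [-6, -15, -23, 1, 12, -43, -19] -> [-19, -43, 12, 1, -23, -15, -6] -> [12, 1, -6] -> [-6, 1, 12] -> [-6, 1, 12] -> [6, -1, -12]
  [-45, -3, -16, 50, 38, -7] -> [-7, 38, 50, -16, -3, -45] -> [-7, 38, 50, -3] -> [-3, 50, 38, -7] -> [-3, 50, 38, -7] -> [3, -50, -38, 7]
  [-45, 15, 46, 47, 36, 8, -8, -39] -> [-39, -8, 8, 36, 47, 46, 15, -45] -> [-8, 8, 36, 47, 46, 15] -> [15, 46, 47, 36, 8, -8] -> [15, 46, 47, 36, 8, -8] -> [-15, -46, -47, -36, -8, 8]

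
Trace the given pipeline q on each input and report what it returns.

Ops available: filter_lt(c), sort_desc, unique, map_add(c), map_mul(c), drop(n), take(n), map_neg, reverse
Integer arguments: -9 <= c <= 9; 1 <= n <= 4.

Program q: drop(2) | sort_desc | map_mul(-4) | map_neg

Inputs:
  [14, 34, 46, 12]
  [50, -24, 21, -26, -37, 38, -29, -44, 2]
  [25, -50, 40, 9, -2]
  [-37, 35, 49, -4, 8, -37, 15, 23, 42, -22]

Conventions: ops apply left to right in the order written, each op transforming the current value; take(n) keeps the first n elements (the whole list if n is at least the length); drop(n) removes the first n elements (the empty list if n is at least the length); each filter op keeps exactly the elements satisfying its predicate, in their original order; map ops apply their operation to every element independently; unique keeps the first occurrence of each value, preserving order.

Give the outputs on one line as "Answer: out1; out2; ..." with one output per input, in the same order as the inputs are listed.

Execution, op by op:
  [14, 34, 46, 12] -> [46, 12] -> [46, 12] -> [-184, -48] -> [184, 48]
  [50, -24, 21, -26, -37, 38, -29, -44, 2] -> [21, -26, -37, 38, -29, -44, 2] -> [38, 21, 2, -26, -29, -37, -44] -> [-152, -84, -8, 104, 116, 148, 176] -> [152, 84, 8, -104, -116, -148, -176]
  [25, -50, 40, 9, -2] -> [40, 9, -2] -> [40, 9, -2] -> [-160, -36, 8] -> [160, 36, -8]
  [-37, 35, 49, -4, 8, -37, 15, 23, 42, -22] -> [49, -4, 8, -37, 15, 23, 42, -22] -> [49, 42, 23, 15, 8, -4, -22, -37] -> [-196, -168, -92, -60, -32, 16, 88, 148] -> [196, 168, 92, 60, 32, -16, -88, -148]

[184, 48]; [152, 84, 8, -104, -116, -148, -176]; [160, 36, -8]; [196, 168, 92, 60, 32, -16, -88, -148]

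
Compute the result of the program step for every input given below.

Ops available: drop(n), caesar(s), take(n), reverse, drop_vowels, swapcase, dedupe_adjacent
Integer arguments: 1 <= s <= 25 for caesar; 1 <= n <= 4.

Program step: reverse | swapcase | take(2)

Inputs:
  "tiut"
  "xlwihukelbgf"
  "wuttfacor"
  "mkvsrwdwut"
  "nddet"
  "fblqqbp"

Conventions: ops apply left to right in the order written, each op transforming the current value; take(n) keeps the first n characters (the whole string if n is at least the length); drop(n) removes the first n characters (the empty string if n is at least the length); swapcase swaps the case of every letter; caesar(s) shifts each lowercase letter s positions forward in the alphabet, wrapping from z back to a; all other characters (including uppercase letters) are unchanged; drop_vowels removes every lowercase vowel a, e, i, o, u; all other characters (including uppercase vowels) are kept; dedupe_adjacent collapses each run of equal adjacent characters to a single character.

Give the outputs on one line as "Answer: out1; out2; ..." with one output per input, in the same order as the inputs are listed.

Execution, op by op:
  "tiut" -> "tuit" -> "TUIT" -> "TU"
  "xlwihukelbgf" -> "fgblekuhiwlx" -> "FGBLEKUHIWLX" -> "FG"
  "wuttfacor" -> "rocafttuw" -> "ROCAFTTUW" -> "RO"
  "mkvsrwdwut" -> "tuwdwrsvkm" -> "TUWDWRSVKM" -> "TU"
  "nddet" -> "teddn" -> "TEDDN" -> "TE"
  "fblqqbp" -> "pbqqlbf" -> "PBQQLBF" -> "PB"

"TU"; "FG"; "RO"; "TU"; "TE"; "PB"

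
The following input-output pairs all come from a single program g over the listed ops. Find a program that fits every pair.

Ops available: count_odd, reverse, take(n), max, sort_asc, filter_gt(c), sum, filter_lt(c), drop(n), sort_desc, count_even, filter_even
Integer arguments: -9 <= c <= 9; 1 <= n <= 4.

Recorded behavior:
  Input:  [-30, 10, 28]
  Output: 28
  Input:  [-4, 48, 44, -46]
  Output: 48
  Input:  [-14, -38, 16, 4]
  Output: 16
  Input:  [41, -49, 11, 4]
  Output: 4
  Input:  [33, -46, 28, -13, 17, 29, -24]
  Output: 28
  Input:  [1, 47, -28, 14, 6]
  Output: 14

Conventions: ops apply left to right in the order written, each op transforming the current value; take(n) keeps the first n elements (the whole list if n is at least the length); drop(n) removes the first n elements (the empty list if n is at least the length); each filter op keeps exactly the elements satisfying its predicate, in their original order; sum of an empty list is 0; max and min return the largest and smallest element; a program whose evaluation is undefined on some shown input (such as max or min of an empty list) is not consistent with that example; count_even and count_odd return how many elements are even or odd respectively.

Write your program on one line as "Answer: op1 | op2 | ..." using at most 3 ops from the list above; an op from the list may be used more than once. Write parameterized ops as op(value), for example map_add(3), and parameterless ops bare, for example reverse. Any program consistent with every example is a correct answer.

filter_even | max

Check, running the answer program on each example:
  [-30, 10, 28] -> [-30, 10, 28] -> 28
  [-4, 48, 44, -46] -> [-4, 48, 44, -46] -> 48
  [-14, -38, 16, 4] -> [-14, -38, 16, 4] -> 16
  [41, -49, 11, 4] -> [4] -> 4
  [33, -46, 28, -13, 17, 29, -24] -> [-46, 28, -24] -> 28
  [1, 47, -28, 14, 6] -> [-28, 14, 6] -> 14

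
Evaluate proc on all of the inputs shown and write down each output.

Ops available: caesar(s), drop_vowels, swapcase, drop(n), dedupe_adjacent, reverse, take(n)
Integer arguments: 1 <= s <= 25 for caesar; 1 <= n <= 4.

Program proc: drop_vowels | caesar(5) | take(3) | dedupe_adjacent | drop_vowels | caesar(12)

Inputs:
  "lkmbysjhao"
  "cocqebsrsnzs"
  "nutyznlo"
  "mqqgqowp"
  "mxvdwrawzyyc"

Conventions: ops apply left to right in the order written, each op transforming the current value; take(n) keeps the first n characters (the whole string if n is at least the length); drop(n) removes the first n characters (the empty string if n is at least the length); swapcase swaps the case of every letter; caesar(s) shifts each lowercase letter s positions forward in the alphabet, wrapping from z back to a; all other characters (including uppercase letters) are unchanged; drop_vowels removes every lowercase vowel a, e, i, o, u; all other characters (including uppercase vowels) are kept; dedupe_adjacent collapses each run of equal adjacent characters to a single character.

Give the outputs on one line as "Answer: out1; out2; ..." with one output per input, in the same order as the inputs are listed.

Execution, op by op:
  "lkmbysjhao" -> "lkmbysjh" -> "qprgdxom" -> "qpr" -> "qpr" -> "qpr" -> "cbd"
  "cocqebsrsnzs" -> "ccqbsrsnzs" -> "hhvgxwxsex" -> "hhv" -> "hv" -> "hv" -> "th"
  "nutyznlo" -> "ntyznl" -> "sydesq" -> "syd" -> "syd" -> "syd" -> "ekp"
  "mqqgqowp" -> "mqqgqwp" -> "rvvlvbu" -> "rvv" -> "rv" -> "rv" -> "dh"
  "mxvdwrawzyyc" -> "mxvdwrwzyyc" -> "rcaibwbeddh" -> "rca" -> "rca" -> "rc" -> "do"

"cbd"; "th"; "ekp"; "dh"; "do"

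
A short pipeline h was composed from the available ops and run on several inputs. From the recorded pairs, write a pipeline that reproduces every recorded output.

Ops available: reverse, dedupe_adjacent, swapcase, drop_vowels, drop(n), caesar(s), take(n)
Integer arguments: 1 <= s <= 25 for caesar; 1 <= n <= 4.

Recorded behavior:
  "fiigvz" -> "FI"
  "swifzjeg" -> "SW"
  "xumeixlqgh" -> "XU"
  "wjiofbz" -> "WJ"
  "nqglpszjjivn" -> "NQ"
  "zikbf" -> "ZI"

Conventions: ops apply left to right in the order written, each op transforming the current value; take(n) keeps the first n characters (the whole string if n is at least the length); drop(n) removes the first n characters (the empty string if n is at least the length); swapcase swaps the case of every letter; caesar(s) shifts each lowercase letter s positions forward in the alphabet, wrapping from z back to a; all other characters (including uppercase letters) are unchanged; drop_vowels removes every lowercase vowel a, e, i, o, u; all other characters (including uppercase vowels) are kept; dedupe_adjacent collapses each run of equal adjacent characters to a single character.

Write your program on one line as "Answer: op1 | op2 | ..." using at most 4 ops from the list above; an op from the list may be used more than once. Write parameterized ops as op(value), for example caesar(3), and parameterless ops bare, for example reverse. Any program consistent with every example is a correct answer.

reverse | swapcase | reverse | take(2)

Check, running the answer program on each example:
  "fiigvz" -> "zvgiif" -> "ZVGIIF" -> "FIIGVZ" -> "FI"
  "swifzjeg" -> "gejzfiws" -> "GEJZFIWS" -> "SWIFZJEG" -> "SW"
  "xumeixlqgh" -> "hgqlxiemux" -> "HGQLXIEMUX" -> "XUMEIXLQGH" -> "XU"
  "wjiofbz" -> "zbfoijw" -> "ZBFOIJW" -> "WJIOFBZ" -> "WJ"
  "nqglpszjjivn" -> "nvijjzsplgqn" -> "NVIJJZSPLGQN" -> "NQGLPSZJJIVN" -> "NQ"
  "zikbf" -> "fbkiz" -> "FBKIZ" -> "ZIKBF" -> "ZI"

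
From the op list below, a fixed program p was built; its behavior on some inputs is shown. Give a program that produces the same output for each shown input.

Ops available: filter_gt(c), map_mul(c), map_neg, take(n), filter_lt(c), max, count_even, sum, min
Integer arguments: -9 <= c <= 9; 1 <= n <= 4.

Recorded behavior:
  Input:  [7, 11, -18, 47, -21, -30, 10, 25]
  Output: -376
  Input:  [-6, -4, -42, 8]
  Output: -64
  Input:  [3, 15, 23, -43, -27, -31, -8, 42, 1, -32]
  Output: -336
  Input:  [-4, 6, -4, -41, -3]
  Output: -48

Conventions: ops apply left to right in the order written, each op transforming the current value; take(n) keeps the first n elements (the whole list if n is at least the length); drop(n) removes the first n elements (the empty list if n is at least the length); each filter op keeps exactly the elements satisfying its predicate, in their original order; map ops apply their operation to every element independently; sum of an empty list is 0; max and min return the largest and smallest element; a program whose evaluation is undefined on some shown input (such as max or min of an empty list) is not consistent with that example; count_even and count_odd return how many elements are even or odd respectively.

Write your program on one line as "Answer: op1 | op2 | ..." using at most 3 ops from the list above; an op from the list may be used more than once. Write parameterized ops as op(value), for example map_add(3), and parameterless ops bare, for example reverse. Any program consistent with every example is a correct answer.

map_mul(-8) | min

Check, running the answer program on each example:
  [7, 11, -18, 47, -21, -30, 10, 25] -> [-56, -88, 144, -376, 168, 240, -80, -200] -> -376
  [-6, -4, -42, 8] -> [48, 32, 336, -64] -> -64
  [3, 15, 23, -43, -27, -31, -8, 42, 1, -32] -> [-24, -120, -184, 344, 216, 248, 64, -336, -8, 256] -> -336
  [-4, 6, -4, -41, -3] -> [32, -48, 32, 328, 24] -> -48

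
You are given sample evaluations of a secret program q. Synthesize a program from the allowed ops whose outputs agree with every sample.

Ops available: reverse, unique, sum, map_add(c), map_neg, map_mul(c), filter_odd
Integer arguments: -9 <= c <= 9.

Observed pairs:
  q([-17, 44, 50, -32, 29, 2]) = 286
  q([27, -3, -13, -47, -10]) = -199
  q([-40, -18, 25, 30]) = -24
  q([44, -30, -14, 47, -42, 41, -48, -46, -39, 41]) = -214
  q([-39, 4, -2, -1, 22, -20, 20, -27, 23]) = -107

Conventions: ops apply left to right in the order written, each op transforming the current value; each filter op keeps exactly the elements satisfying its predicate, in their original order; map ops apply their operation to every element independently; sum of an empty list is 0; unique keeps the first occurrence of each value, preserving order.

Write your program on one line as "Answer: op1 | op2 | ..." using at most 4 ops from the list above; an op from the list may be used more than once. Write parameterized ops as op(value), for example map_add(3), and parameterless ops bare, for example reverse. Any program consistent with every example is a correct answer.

map_mul(4) | map_add(-1) | map_add(-2) | sum

Check, running the answer program on each example:
  [-17, 44, 50, -32, 29, 2] -> [-68, 176, 200, -128, 116, 8] -> [-69, 175, 199, -129, 115, 7] -> [-71, 173, 197, -131, 113, 5] -> 286
  [27, -3, -13, -47, -10] -> [108, -12, -52, -188, -40] -> [107, -13, -53, -189, -41] -> [105, -15, -55, -191, -43] -> -199
  [-40, -18, 25, 30] -> [-160, -72, 100, 120] -> [-161, -73, 99, 119] -> [-163, -75, 97, 117] -> -24
  [44, -30, -14, 47, -42, 41, -48, -46, -39, 41] -> [176, -120, -56, 188, -168, 164, -192, -184, -156, 164] -> [175, -121, -57, 187, -169, 163, -193, -185, -157, 163] -> [173, -123, -59, 185, -171, 161, -195, -187, -159, 161] -> -214
  [-39, 4, -2, -1, 22, -20, 20, -27, 23] -> [-156, 16, -8, -4, 88, -80, 80, -108, 92] -> [-157, 15, -9, -5, 87, -81, 79, -109, 91] -> [-159, 13, -11, -7, 85, -83, 77, -111, 89] -> -107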